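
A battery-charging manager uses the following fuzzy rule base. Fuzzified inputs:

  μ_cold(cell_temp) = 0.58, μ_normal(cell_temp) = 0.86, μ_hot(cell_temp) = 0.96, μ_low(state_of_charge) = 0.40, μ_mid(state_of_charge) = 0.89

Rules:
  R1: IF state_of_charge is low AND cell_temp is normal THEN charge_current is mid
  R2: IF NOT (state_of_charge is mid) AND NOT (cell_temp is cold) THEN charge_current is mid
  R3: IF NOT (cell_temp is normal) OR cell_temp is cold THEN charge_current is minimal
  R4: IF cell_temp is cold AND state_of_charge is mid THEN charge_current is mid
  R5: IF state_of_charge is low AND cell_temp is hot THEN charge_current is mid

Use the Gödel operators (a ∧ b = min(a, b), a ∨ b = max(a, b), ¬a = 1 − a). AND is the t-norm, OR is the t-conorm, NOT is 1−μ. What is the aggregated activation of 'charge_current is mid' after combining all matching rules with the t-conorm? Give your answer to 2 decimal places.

0.58

R1: low=0.40, normal=0.86; AND[min(a, b)] → w = 0.40
R2: ¬mid=1−0.89=0.11, ¬cold=1−0.58=0.42; AND[min(a, b)] → w = 0.11
R3: ¬normal=1−0.86=0.14, cold=0.58; OR[max(a, b)] → w = 0.58
R4: cold=0.58, mid=0.89; AND[min(a, b)] → w = 0.58
R5: low=0.40, hot=0.96; AND[min(a, b)] → w = 0.40
Rules with consequent 'mid': {R1, R2, R4, R5} → strengths 0.40, 0.11, 0.58, 0.40
Aggregate via t-conorm [max(a, b)]: 0.58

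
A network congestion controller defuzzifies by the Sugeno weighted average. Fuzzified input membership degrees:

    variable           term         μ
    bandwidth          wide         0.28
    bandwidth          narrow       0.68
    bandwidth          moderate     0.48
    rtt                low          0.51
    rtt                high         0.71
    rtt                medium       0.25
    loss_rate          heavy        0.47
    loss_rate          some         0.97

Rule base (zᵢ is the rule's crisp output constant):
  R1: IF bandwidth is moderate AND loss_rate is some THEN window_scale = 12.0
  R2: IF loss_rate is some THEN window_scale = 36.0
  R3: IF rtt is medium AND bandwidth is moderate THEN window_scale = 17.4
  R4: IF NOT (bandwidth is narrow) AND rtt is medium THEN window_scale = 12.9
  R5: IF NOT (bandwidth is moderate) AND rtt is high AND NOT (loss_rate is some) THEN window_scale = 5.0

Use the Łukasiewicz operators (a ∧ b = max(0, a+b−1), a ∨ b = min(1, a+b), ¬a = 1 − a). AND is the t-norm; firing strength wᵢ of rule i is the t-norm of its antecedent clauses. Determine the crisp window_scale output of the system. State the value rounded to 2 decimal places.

28.39

R1 (z=12.0): moderate=0.48, some=0.97; AND[max(0, a+b−1)] → w = 0.45
R2 (z=36.0): some=0.97 → w = 0.97
R3 (z=17.4): medium=0.25, moderate=0.48; AND[max(0, a+b−1)] → w = 0.00
R4 (z=12.9): ¬narrow=1−0.68=0.32, medium=0.25; AND[max(0, a+b−1)] → w = 0.00
R5 (z=5.0): ¬moderate=1−0.48=0.52, high=0.71, ¬some=1−0.97=0.03; AND[max(0, a+b−1)] → w = 0.00
Weighted average = (0.45·12.0 + 0.97·36.0 + 0.00·17.4 + 0.00·12.9 + 0.00·5.0) / (0.45 + 0.97 + 0.00 + 0.00 + 0.00)
  = 40.3200 / 1.4200 = 28.39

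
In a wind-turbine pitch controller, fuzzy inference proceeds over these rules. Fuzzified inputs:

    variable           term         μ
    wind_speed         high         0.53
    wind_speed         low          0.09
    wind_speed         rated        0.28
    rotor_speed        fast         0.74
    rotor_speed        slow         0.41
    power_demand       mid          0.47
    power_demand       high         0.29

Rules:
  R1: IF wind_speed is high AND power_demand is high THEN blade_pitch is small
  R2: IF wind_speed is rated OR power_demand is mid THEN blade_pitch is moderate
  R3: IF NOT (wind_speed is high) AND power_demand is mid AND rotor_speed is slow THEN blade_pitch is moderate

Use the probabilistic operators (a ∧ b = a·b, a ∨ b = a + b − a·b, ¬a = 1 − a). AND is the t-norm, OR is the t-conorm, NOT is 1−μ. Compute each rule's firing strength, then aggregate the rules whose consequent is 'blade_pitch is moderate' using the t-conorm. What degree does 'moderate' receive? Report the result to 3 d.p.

0.653

R1: high=0.53, high=0.29; AND[a·b] → w = 0.1537
R2: rated=0.28, mid=0.47; OR[a + b − a·b] → w = 0.6184
R3: ¬high=1−0.53=0.47, mid=0.47, slow=0.41; AND[a·b] → w = 0.0906
Rules with consequent 'moderate': {R2, R3} → strengths 0.6184, 0.0906
Aggregate via t-conorm [a + b − a·b]: 0.6530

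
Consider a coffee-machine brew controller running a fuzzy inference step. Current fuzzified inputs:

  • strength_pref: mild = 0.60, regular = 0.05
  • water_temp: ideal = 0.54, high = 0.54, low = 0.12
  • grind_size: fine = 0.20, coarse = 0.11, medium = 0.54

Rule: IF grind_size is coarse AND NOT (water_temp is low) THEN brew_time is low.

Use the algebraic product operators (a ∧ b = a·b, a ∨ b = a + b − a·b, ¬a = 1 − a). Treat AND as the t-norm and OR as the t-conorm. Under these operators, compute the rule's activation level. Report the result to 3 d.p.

firing strength: coarse=0.11, ¬low=1−0.12=0.88; AND[a·b] → w = 0.0968

0.097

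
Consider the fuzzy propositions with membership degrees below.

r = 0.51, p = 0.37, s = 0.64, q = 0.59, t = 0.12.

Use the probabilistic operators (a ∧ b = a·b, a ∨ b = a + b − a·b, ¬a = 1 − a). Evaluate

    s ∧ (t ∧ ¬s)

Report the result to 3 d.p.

0.028

¬s = 1 − 0.6400 = 0.3600
t ∧ ¬s = a·b on (0.1200, 0.3600) = 0.0432
s ∧ (t ∧ ¬s) = a·b on (0.6400, 0.0432) = 0.0276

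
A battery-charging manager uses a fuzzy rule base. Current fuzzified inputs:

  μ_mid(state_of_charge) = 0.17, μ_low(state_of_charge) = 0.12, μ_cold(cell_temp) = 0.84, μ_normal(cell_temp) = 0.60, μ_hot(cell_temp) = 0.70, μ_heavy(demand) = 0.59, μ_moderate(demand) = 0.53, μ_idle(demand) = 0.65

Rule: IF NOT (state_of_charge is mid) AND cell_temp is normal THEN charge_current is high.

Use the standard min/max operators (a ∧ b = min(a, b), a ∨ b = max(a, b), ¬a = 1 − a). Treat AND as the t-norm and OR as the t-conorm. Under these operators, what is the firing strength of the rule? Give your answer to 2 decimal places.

0.60

firing strength: ¬mid=1−0.17=0.83, normal=0.60; AND[min(a, b)] → w = 0.60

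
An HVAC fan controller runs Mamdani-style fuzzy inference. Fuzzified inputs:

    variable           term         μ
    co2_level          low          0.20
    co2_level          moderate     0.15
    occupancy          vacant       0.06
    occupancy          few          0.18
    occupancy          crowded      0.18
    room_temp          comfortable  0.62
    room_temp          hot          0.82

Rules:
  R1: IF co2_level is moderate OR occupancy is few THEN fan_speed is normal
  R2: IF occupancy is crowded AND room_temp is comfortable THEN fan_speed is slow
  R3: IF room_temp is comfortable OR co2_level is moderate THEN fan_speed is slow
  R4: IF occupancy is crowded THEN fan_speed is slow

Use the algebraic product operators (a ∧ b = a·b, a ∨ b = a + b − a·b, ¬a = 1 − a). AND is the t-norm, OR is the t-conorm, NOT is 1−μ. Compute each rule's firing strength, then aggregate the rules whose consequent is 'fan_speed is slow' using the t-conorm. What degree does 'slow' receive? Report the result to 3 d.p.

0.765

R1: moderate=0.15, few=0.18; OR[a + b − a·b] → w = 0.3030
R2: crowded=0.18, comfortable=0.62; AND[a·b] → w = 0.1116
R3: comfortable=0.62, moderate=0.15; OR[a + b − a·b] → w = 0.6770
R4: crowded=0.18 → w = 0.1800
Rules with consequent 'slow': {R2, R3, R4} → strengths 0.1116, 0.6770, 0.1800
Aggregate via t-conorm [a + b − a·b]: 0.7647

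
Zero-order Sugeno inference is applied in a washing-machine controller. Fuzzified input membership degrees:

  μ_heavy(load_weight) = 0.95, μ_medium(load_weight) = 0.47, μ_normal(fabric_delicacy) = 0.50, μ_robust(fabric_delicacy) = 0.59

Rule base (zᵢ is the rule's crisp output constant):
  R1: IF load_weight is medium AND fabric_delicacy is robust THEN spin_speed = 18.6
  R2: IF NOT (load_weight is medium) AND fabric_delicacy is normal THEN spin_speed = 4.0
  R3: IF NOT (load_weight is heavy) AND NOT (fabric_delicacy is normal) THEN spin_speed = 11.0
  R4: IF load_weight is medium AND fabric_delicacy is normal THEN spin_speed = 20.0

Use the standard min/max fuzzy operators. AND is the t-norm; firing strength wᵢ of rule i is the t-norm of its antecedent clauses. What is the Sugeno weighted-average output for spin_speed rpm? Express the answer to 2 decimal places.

13.89

R1 (z=18.6): medium=0.47, robust=0.59; AND[min(a, b)] → w = 0.47
R2 (z=4.0): ¬medium=1−0.47=0.53, normal=0.50; AND[min(a, b)] → w = 0.50
R3 (z=11.0): ¬heavy=1−0.95=0.05, ¬normal=1−0.50=0.50; AND[min(a, b)] → w = 0.05
R4 (z=20.0): medium=0.47, normal=0.50; AND[min(a, b)] → w = 0.47
Weighted average = (0.47·18.6 + 0.50·4.0 + 0.05·11.0 + 0.47·20.0) / (0.47 + 0.50 + 0.05 + 0.47)
  = 20.6920 / 1.4900 = 13.89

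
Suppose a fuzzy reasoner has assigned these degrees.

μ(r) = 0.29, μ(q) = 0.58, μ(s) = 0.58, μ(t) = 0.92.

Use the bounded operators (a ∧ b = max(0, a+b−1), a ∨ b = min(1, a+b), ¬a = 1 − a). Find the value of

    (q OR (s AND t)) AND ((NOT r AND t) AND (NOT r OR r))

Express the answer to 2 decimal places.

0.63

s AND t = max(0, a+b−1) on (0.58, 0.92) = 0.50
q OR (s AND t) = min(1, a+b) on (0.58, 0.50) = 1.00
NOT r = 1 − 0.29 = 0.71
NOT r AND t = max(0, a+b−1) on (0.71, 0.92) = 0.63
NOT r = 1 − 0.29 = 0.71
NOT r OR r = min(1, a+b) on (0.71, 0.29) = 1.00
(NOT r AND t) AND (NOT r OR r) = max(0, a+b−1) on (0.63, 1.00) = 0.63
(q OR (s AND t)) AND ((NOT r AND t) AND (NOT r OR r)) = max(0, a+b−1) on (1.00, 0.63) = 0.63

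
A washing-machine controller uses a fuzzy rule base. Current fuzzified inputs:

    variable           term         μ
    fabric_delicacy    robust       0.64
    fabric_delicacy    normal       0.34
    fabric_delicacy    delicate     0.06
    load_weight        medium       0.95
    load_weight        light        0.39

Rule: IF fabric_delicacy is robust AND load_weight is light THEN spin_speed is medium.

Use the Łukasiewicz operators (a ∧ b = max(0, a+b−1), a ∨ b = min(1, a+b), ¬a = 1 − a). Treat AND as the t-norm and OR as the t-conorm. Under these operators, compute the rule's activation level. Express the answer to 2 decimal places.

firing strength: robust=0.64, light=0.39; AND[max(0, a+b−1)] → w = 0.03

0.03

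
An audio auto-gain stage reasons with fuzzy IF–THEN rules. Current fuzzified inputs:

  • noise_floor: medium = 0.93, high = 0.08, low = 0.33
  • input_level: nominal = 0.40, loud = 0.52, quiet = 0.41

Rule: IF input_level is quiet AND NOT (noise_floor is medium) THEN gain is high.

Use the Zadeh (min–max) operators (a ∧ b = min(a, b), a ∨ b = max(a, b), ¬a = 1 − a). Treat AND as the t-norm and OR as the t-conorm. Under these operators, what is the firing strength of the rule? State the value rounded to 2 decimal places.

firing strength: quiet=0.41, ¬medium=1−0.93=0.07; AND[min(a, b)] → w = 0.07

0.07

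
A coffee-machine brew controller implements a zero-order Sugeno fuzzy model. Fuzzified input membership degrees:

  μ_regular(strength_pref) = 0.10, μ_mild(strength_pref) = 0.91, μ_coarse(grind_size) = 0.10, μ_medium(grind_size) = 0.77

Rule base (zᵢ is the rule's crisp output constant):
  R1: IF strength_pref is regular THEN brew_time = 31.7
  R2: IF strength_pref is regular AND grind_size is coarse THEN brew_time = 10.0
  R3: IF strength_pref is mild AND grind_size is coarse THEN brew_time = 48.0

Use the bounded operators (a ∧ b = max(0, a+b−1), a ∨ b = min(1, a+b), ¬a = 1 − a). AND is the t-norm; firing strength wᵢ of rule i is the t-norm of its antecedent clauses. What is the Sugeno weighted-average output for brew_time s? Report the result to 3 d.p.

R1 (z=31.7): regular=0.10 → w = 0.10
R2 (z=10.0): regular=0.10, coarse=0.10; AND[max(0, a+b−1)] → w = 0.00
R3 (z=48.0): mild=0.91, coarse=0.10; AND[max(0, a+b−1)] → w = 0.01
Weighted average = (0.10·31.7 + 0.00·10.0 + 0.01·48.0) / (0.10 + 0.00 + 0.01)
  = 3.6500 / 0.1100 = 33.182

33.182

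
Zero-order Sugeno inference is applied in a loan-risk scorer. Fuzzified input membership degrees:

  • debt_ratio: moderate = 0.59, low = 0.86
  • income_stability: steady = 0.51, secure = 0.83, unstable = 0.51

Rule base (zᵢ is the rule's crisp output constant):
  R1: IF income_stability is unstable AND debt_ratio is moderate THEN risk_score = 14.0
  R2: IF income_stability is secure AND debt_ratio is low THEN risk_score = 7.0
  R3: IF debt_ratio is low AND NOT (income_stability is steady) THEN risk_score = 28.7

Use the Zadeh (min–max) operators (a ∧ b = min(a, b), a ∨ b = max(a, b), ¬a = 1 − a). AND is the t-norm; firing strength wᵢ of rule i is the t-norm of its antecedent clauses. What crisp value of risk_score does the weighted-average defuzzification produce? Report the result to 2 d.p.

14.76

R1 (z=14.0): unstable=0.51, moderate=0.59; AND[min(a, b)] → w = 0.51
R2 (z=7.0): secure=0.83, low=0.86; AND[min(a, b)] → w = 0.83
R3 (z=28.7): low=0.86, ¬steady=1−0.51=0.49; AND[min(a, b)] → w = 0.49
Weighted average = (0.51·14.0 + 0.83·7.0 + 0.49·28.7) / (0.51 + 0.83 + 0.49)
  = 27.0130 / 1.8300 = 14.76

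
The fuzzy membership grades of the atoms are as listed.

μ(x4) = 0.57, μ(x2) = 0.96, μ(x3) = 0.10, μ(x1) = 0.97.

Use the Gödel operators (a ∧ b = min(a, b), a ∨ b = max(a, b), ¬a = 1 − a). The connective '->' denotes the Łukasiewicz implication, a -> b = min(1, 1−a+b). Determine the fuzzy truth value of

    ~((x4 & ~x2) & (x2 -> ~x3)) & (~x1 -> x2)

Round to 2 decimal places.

~x2 = 1 − 0.96 = 0.04
x4 & ~x2 = min(a, b) on (0.57, 0.04) = 0.04
~x3 = 1 − 0.10 = 0.90
x2 -> ~x3  [Łukasiewicz: min(1, 1−a+b)] with a=0.96, b=0.90 → 0.94
(x4 & ~x2) & (x2 -> ~x3) = min(a, b) on (0.04, 0.94) = 0.04
~((x4 & ~x2) & (x2 -> ~x3)) = 1 − 0.04 = 0.96
~x1 = 1 − 0.97 = 0.03
~x1 -> x2  [Łukasiewicz: min(1, 1−a+b)] with a=0.03, b=0.96 → 1.00
~((x4 & ~x2) & (x2 -> ~x3)) & (~x1 -> x2) = min(a, b) on (0.96, 1.00) = 0.96

0.96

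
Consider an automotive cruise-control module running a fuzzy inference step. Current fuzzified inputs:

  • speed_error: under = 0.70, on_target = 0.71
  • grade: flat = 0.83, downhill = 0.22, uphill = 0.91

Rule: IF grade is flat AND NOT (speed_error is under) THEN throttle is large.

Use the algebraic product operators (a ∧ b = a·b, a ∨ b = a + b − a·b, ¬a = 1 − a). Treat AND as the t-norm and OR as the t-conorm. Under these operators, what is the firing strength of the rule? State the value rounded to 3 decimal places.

0.249

firing strength: flat=0.83, ¬under=1−0.70=0.30; AND[a·b] → w = 0.2490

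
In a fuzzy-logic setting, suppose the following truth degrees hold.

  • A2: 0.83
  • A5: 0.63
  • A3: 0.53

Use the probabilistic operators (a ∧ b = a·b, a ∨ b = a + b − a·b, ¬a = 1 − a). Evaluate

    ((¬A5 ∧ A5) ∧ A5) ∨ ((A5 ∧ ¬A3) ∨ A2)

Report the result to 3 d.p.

0.898

¬A5 = 1 − 0.6300 = 0.3700
¬A5 ∧ A5 = a·b on (0.3700, 0.6300) = 0.2331
(¬A5 ∧ A5) ∧ A5 = a·b on (0.2331, 0.6300) = 0.1469
¬A3 = 1 − 0.5300 = 0.4700
A5 ∧ ¬A3 = a·b on (0.6300, 0.4700) = 0.2961
(A5 ∧ ¬A3) ∨ A2 = a + b − a·b on (0.2961, 0.8300) = 0.8803
((¬A5 ∧ A5) ∧ A5) ∨ ((A5 ∧ ¬A3) ∨ A2) = a + b − a·b on (0.1469, 0.8803) = 0.8979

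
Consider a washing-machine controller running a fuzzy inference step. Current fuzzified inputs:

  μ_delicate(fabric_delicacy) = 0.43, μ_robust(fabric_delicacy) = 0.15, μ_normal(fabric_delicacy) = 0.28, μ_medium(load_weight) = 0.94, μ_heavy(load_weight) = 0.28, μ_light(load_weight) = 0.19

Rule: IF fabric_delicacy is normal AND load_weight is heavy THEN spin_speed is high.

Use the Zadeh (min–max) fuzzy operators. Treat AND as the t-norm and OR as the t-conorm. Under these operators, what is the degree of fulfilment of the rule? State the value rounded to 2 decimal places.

0.28

firing strength: normal=0.28, heavy=0.28; AND[min(a, b)] → w = 0.28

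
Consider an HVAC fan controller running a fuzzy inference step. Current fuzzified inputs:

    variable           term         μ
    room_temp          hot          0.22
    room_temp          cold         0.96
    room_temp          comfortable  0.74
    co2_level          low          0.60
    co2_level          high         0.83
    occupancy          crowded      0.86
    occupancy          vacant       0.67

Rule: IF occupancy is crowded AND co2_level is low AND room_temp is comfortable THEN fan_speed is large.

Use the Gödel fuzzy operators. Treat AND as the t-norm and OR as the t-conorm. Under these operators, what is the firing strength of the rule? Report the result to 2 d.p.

firing strength: crowded=0.86, low=0.60, comfortable=0.74; AND[min(a, b)] → w = 0.60

0.60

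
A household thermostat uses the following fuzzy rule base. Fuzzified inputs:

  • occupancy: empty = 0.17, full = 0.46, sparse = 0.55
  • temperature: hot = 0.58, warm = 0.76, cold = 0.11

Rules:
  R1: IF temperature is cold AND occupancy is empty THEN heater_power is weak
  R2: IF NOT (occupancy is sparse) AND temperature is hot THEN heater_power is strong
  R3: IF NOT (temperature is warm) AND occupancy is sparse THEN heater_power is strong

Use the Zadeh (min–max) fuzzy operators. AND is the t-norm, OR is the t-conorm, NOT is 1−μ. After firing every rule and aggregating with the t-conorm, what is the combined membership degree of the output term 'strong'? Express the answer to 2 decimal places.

0.45

R1: cold=0.11, empty=0.17; AND[min(a, b)] → w = 0.11
R2: ¬sparse=1−0.55=0.45, hot=0.58; AND[min(a, b)] → w = 0.45
R3: ¬warm=1−0.76=0.24, sparse=0.55; AND[min(a, b)] → w = 0.24
Rules with consequent 'strong': {R2, R3} → strengths 0.45, 0.24
Aggregate via t-conorm [max(a, b)]: 0.45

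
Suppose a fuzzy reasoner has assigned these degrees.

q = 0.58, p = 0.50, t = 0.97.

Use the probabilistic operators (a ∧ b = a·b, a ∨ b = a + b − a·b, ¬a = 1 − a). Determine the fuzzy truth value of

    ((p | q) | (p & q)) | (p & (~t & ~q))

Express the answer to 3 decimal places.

0.852

p | q = a + b − a·b on (0.5000, 0.5800) = 0.7900
p & q = a·b on (0.5000, 0.5800) = 0.2900
(p | q) | (p & q) = a + b − a·b on (0.7900, 0.2900) = 0.8509
~t = 1 − 0.9700 = 0.0300
~q = 1 − 0.5800 = 0.4200
~t & ~q = a·b on (0.0300, 0.4200) = 0.0126
p & (~t & ~q) = a·b on (0.5000, 0.0126) = 0.0063
((p | q) | (p & q)) | (p & (~t & ~q)) = a + b − a·b on (0.8509, 0.0063) = 0.8518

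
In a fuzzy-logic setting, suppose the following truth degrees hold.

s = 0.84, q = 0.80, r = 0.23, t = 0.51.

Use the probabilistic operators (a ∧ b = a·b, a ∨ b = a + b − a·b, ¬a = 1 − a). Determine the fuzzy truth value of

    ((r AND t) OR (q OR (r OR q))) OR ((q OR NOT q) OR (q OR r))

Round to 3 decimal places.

r AND t = a·b on (0.2300, 0.5100) = 0.1173
r OR q = a + b − a·b on (0.2300, 0.8000) = 0.8460
q OR (r OR q) = a + b − a·b on (0.8000, 0.8460) = 0.9692
(r AND t) OR (q OR (r OR q)) = a + b − a·b on (0.1173, 0.9692) = 0.9728
NOT q = 1 − 0.8000 = 0.2000
q OR NOT q = a + b − a·b on (0.8000, 0.2000) = 0.8400
q OR r = a + b − a·b on (0.8000, 0.2300) = 0.8460
(q OR NOT q) OR (q OR r) = a + b − a·b on (0.8400, 0.8460) = 0.9754
((r AND t) OR (q OR (r OR q))) OR ((q OR NOT q) OR (q OR r)) = a + b − a·b on (0.9728, 0.9754) = 0.9993

0.999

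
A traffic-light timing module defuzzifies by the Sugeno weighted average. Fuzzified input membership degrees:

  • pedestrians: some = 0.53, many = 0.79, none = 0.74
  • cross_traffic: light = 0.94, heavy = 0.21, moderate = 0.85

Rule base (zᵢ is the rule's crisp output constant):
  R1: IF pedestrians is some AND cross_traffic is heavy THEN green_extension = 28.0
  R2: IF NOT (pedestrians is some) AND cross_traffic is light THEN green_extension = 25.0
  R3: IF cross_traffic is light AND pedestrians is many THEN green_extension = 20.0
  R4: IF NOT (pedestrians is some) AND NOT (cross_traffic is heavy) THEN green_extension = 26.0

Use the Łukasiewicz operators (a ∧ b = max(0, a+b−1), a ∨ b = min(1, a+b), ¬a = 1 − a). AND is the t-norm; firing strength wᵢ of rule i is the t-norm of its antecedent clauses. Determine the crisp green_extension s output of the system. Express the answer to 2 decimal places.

22.58

R1 (z=28.0): some=0.53, heavy=0.21; AND[max(0, a+b−1)] → w = 0.00
R2 (z=25.0): ¬some=1−0.53=0.47, light=0.94; AND[max(0, a+b−1)] → w = 0.41
R3 (z=20.0): light=0.94, many=0.79; AND[max(0, a+b−1)] → w = 0.73
R4 (z=26.0): ¬some=1−0.53=0.47, ¬heavy=1−0.21=0.79; AND[max(0, a+b−1)] → w = 0.26
Weighted average = (0.00·28.0 + 0.41·25.0 + 0.73·20.0 + 0.26·26.0) / (0.00 + 0.41 + 0.73 + 0.26)
  = 31.6100 / 1.4000 = 22.58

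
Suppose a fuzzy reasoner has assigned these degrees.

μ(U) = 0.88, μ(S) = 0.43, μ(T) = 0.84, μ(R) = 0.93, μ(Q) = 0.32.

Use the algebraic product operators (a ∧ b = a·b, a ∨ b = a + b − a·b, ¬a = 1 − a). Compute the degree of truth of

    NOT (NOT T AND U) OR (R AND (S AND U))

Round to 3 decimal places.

NOT T = 1 − 0.8400 = 0.1600
NOT T AND U = a·b on (0.1600, 0.8800) = 0.1408
NOT (NOT T AND U) = 1 − 0.1408 = 0.8592
S AND U = a·b on (0.4300, 0.8800) = 0.3784
R AND (S AND U) = a·b on (0.9300, 0.3784) = 0.3519
NOT (NOT T AND U) OR (R AND (S AND U)) = a + b − a·b on (0.8592, 0.3519) = 0.9087

0.909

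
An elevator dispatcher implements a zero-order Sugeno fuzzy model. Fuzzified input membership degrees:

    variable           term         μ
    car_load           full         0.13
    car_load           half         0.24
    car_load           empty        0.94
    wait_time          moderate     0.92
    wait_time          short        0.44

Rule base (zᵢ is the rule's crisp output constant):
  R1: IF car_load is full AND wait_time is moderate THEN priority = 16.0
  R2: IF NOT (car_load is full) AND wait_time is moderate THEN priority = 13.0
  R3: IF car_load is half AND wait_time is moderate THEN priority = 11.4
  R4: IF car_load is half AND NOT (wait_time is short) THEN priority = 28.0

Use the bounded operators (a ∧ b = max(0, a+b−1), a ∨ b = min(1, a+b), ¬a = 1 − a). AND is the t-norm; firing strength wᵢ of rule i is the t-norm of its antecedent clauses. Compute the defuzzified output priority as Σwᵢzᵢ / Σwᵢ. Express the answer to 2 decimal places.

R1 (z=16.0): full=0.13, moderate=0.92; AND[max(0, a+b−1)] → w = 0.05
R2 (z=13.0): ¬full=1−0.13=0.87, moderate=0.92; AND[max(0, a+b−1)] → w = 0.79
R3 (z=11.4): half=0.24, moderate=0.92; AND[max(0, a+b−1)] → w = 0.16
R4 (z=28.0): half=0.24, ¬short=1−0.44=0.56; AND[max(0, a+b−1)] → w = 0.00
Weighted average = (0.05·16.0 + 0.79·13.0 + 0.16·11.4 + 0.00·28.0) / (0.05 + 0.79 + 0.16 + 0.00)
  = 12.8940 / 1.0000 = 12.89

12.89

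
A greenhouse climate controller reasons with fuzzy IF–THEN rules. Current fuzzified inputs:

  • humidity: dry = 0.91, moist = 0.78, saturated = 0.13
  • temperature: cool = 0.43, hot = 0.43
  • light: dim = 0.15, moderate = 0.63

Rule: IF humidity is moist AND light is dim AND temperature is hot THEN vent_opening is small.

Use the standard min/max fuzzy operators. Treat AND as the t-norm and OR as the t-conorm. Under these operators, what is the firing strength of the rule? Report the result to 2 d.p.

0.15

firing strength: moist=0.78, dim=0.15, hot=0.43; AND[min(a, b)] → w = 0.15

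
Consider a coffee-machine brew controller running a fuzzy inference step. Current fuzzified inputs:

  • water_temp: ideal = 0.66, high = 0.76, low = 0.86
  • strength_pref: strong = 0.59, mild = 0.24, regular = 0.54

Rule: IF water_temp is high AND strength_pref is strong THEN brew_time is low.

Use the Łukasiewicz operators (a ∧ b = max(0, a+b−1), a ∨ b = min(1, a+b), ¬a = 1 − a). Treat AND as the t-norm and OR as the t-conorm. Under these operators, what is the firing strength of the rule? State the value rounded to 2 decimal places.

firing strength: high=0.76, strong=0.59; AND[max(0, a+b−1)] → w = 0.35

0.35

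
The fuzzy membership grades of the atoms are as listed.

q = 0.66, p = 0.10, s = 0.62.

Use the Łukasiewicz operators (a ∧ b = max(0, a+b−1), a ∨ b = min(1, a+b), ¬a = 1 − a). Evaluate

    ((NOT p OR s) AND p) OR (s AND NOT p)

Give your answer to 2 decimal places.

NOT p = 1 − 0.10 = 0.90
NOT p OR s = min(1, a+b) on (0.90, 0.62) = 1.00
(NOT p OR s) AND p = max(0, a+b−1) on (1.00, 0.10) = 0.10
NOT p = 1 − 0.10 = 0.90
s AND NOT p = max(0, a+b−1) on (0.62, 0.90) = 0.52
((NOT p OR s) AND p) OR (s AND NOT p) = min(1, a+b) on (0.10, 0.52) = 0.62

0.62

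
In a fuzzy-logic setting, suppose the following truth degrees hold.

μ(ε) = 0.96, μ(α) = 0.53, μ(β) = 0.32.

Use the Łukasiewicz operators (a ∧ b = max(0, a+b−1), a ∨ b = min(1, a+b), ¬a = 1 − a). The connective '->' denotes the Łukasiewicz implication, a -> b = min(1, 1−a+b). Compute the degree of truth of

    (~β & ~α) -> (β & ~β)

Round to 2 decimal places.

~β = 1 − 0.32 = 0.68
~α = 1 − 0.53 = 0.47
~β & ~α = max(0, a+b−1) on (0.68, 0.47) = 0.15
~β = 1 − 0.32 = 0.68
β & ~β = max(0, a+b−1) on (0.32, 0.68) = 0.00
(~β & ~α) -> (β & ~β)  [Łukasiewicz: min(1, 1−a+b)] with a=0.15, b=0.00 → 0.85

0.85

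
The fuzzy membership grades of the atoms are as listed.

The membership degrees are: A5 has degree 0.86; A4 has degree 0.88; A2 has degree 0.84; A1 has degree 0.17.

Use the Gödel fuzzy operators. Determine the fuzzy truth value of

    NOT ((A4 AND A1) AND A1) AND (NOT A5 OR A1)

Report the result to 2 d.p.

A4 AND A1 = min(a, b) on (0.88, 0.17) = 0.17
(A4 AND A1) AND A1 = min(a, b) on (0.17, 0.17) = 0.17
NOT ((A4 AND A1) AND A1) = 1 − 0.17 = 0.83
NOT A5 = 1 − 0.86 = 0.14
NOT A5 OR A1 = max(a, b) on (0.14, 0.17) = 0.17
NOT ((A4 AND A1) AND A1) AND (NOT A5 OR A1) = min(a, b) on (0.83, 0.17) = 0.17

0.17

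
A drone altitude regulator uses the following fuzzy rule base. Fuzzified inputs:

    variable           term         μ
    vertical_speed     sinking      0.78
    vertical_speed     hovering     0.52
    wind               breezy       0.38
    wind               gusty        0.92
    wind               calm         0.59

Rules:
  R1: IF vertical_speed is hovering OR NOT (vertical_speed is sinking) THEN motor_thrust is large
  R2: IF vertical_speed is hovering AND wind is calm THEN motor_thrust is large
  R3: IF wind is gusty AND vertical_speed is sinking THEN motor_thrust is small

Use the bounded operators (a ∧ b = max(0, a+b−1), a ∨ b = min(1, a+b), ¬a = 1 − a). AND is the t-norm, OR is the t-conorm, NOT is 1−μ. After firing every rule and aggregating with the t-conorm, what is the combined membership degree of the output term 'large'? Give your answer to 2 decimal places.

R1: hovering=0.52, ¬sinking=1−0.78=0.22; OR[min(1, a+b)] → w = 0.74
R2: hovering=0.52, calm=0.59; AND[max(0, a+b−1)] → w = 0.11
R3: gusty=0.92, sinking=0.78; AND[max(0, a+b−1)] → w = 0.70
Rules with consequent 'large': {R1, R2} → strengths 0.74, 0.11
Aggregate via t-conorm [min(1, a+b)]: 0.85

0.85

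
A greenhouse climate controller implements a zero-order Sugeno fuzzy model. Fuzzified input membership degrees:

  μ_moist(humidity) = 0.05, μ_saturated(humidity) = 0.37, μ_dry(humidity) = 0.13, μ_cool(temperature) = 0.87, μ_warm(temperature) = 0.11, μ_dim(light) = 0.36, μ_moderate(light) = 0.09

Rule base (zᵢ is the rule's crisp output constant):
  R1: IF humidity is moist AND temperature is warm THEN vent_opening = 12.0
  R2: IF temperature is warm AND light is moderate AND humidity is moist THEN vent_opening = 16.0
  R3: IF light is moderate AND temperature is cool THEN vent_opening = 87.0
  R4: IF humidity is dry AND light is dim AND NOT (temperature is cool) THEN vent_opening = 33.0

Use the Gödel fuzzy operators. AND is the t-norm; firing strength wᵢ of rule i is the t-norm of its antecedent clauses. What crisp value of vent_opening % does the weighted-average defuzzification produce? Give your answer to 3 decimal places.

R1 (z=12.0): moist=0.05, warm=0.11; AND[min(a, b)] → w = 0.05
R2 (z=16.0): warm=0.11, moderate=0.09, moist=0.05; AND[min(a, b)] → w = 0.05
R3 (z=87.0): moderate=0.09, cool=0.87; AND[min(a, b)] → w = 0.09
R4 (z=33.0): dry=0.13, dim=0.36, ¬cool=1−0.87=0.13; AND[min(a, b)] → w = 0.13
Weighted average = (0.05·12.0 + 0.05·16.0 + 0.09·87.0 + 0.13·33.0) / (0.05 + 0.05 + 0.09 + 0.13)
  = 13.5200 / 0.3200 = 42.250

42.250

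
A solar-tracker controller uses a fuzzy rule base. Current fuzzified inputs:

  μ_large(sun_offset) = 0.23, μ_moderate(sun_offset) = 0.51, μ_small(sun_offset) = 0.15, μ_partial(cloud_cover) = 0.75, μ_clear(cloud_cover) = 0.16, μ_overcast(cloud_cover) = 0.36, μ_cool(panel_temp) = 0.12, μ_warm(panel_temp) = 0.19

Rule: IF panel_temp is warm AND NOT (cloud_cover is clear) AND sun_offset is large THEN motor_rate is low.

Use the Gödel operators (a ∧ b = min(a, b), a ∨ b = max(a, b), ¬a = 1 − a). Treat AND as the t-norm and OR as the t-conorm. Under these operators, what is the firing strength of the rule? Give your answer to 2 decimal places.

0.19

firing strength: warm=0.19, ¬clear=1−0.16=0.84, large=0.23; AND[min(a, b)] → w = 0.19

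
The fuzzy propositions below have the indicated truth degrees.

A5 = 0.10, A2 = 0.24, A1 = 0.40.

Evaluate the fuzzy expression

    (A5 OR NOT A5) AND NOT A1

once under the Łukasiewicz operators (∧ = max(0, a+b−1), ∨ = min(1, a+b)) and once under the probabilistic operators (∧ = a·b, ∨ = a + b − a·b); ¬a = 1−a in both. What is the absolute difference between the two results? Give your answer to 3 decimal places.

Under Łukasiewicz:
  NOT A5 = 1 − 0.10 = 0.90
  A5 OR NOT A5 = min(1, a+b) on (0.10, 0.90) = 1.00
  NOT A1 = 1 − 0.40 = 0.60
  (A5 OR NOT A5) AND NOT A1 = max(0, a+b−1) on (1.00, 0.60) = 0.60
  → value = 0.6000
Under probabilistic:
  NOT A5 = 1 − 0.1000 = 0.9000
  A5 OR NOT A5 = a + b − a·b on (0.1000, 0.9000) = 0.9100
  NOT A1 = 1 − 0.4000 = 0.6000
  (A5 OR NOT A5) AND NOT A1 = a·b on (0.9100, 0.6000) = 0.5460
  → value = 0.5460
|0.6000 − 0.5460| = 0.054

0.054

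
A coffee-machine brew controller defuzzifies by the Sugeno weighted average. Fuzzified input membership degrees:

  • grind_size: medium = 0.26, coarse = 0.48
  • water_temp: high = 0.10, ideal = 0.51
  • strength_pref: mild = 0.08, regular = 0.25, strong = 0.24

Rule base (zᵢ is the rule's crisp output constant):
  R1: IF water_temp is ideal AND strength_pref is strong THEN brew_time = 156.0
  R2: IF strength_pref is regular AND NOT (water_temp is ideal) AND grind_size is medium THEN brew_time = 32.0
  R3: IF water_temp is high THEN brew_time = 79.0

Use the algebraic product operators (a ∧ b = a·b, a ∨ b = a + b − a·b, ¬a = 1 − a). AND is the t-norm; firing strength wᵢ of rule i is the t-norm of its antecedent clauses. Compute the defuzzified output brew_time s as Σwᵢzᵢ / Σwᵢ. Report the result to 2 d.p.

110.18

R1 (z=156.0): ideal=0.51, strong=0.24; AND[a·b] → w = 0.1224
R2 (z=32.0): regular=0.25, ¬ideal=1−0.51=0.49, medium=0.26; AND[a·b] → w = 0.0319
R3 (z=79.0): high=0.10 → w = 0.1000
Weighted average = (0.1224·156.0 + 0.0319·32.0 + 0.1000·79.0) / (0.1224 + 0.0319 + 0.1000)
  = 28.0136 / 0.2542 = 110.18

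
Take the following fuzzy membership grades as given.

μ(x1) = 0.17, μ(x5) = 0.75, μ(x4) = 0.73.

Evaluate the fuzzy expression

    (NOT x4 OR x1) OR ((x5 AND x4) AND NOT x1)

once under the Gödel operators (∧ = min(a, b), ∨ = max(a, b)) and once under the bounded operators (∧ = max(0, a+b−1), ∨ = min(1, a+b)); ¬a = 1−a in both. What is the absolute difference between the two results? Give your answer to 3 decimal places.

0.020

Under Gödel:
  NOT x4 = 1 − 0.73 = 0.27
  NOT x4 OR x1 = max(a, b) on (0.27, 0.17) = 0.27
  x5 AND x4 = min(a, b) on (0.75, 0.73) = 0.73
  NOT x1 = 1 − 0.17 = 0.83
  (x5 AND x4) AND NOT x1 = min(a, b) on (0.73, 0.83) = 0.73
  (NOT x4 OR x1) OR ((x5 AND x4) AND NOT x1) = max(a, b) on (0.27, 0.73) = 0.73
  → value = 0.7300
Under bounded:
  NOT x4 = 1 − 0.73 = 0.27
  NOT x4 OR x1 = min(1, a+b) on (0.27, 0.17) = 0.44
  x5 AND x4 = max(0, a+b−1) on (0.75, 0.73) = 0.48
  NOT x1 = 1 − 0.17 = 0.83
  (x5 AND x4) AND NOT x1 = max(0, a+b−1) on (0.48, 0.83) = 0.31
  (NOT x4 OR x1) OR ((x5 AND x4) AND NOT x1) = min(1, a+b) on (0.44, 0.31) = 0.75
  → value = 0.7500
|0.7300 − 0.7500| = 0.020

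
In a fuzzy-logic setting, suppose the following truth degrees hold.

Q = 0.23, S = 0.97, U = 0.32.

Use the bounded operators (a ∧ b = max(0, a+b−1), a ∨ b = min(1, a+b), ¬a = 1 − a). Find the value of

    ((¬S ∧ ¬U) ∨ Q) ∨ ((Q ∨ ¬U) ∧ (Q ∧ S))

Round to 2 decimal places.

0.34

¬S = 1 − 0.97 = 0.03
¬U = 1 − 0.32 = 0.68
¬S ∧ ¬U = max(0, a+b−1) on (0.03, 0.68) = 0.00
(¬S ∧ ¬U) ∨ Q = min(1, a+b) on (0.00, 0.23) = 0.23
¬U = 1 − 0.32 = 0.68
Q ∨ ¬U = min(1, a+b) on (0.23, 0.68) = 0.91
Q ∧ S = max(0, a+b−1) on (0.23, 0.97) = 0.20
(Q ∨ ¬U) ∧ (Q ∧ S) = max(0, a+b−1) on (0.91, 0.20) = 0.11
((¬S ∧ ¬U) ∨ Q) ∨ ((Q ∨ ¬U) ∧ (Q ∧ S)) = min(1, a+b) on (0.23, 0.11) = 0.34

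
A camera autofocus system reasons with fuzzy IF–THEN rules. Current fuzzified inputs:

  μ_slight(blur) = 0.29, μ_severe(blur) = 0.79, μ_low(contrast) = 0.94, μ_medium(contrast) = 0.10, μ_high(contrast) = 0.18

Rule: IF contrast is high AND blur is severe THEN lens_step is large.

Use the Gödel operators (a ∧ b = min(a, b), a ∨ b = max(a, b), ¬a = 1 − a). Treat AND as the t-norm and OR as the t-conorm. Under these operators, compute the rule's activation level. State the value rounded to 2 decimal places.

firing strength: high=0.18, severe=0.79; AND[min(a, b)] → w = 0.18

0.18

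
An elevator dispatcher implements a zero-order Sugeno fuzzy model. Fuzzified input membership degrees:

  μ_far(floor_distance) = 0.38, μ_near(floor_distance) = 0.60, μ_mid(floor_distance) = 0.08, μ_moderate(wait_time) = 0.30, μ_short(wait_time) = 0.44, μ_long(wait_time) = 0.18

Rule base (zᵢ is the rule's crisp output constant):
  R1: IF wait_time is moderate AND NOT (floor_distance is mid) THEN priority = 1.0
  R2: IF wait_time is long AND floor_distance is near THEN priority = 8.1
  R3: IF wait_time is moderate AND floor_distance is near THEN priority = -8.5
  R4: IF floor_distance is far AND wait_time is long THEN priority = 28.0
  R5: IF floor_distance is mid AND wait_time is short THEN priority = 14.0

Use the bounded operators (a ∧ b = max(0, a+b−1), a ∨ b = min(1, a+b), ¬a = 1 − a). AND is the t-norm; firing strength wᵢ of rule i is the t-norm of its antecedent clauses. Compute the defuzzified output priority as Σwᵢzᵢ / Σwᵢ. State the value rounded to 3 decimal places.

R1 (z=1.0): moderate=0.30, ¬mid=1−0.08=0.92; AND[max(0, a+b−1)] → w = 0.22
R2 (z=8.1): long=0.18, near=0.60; AND[max(0, a+b−1)] → w = 0.00
R3 (z=-8.5): moderate=0.30, near=0.60; AND[max(0, a+b−1)] → w = 0.00
R4 (z=28.0): far=0.38, long=0.18; AND[max(0, a+b−1)] → w = 0.00
R5 (z=14.0): mid=0.08, short=0.44; AND[max(0, a+b−1)] → w = 0.00
Weighted average = (0.22·1.0 + 0.00·8.1 + 0.00·-8.5 + 0.00·28.0 + 0.00·14.0) / (0.22 + 0.00 + 0.00 + 0.00 + 0.00)
  = 0.2200 / 0.2200 = 1.000

1.000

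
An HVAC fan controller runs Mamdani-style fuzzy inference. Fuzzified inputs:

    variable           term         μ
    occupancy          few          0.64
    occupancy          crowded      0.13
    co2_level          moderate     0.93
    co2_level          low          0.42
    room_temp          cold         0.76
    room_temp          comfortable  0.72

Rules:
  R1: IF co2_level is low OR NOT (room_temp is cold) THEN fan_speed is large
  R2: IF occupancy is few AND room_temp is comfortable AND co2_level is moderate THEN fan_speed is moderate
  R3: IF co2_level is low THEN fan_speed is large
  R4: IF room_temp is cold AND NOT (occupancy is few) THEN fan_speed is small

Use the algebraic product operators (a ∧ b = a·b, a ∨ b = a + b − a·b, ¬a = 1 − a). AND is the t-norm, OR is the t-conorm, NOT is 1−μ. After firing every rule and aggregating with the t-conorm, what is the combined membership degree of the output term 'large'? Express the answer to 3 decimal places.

0.744

R1: low=0.42, ¬cold=1−0.76=0.24; OR[a + b − a·b] → w = 0.5592
R2: few=0.64, comfortable=0.72, moderate=0.93; AND[a·b] → w = 0.4285
R3: low=0.42 → w = 0.4200
R4: cold=0.76, ¬few=1−0.64=0.36; AND[a·b] → w = 0.2736
Rules with consequent 'large': {R1, R3} → strengths 0.5592, 0.4200
Aggregate via t-conorm [a + b − a·b]: 0.7443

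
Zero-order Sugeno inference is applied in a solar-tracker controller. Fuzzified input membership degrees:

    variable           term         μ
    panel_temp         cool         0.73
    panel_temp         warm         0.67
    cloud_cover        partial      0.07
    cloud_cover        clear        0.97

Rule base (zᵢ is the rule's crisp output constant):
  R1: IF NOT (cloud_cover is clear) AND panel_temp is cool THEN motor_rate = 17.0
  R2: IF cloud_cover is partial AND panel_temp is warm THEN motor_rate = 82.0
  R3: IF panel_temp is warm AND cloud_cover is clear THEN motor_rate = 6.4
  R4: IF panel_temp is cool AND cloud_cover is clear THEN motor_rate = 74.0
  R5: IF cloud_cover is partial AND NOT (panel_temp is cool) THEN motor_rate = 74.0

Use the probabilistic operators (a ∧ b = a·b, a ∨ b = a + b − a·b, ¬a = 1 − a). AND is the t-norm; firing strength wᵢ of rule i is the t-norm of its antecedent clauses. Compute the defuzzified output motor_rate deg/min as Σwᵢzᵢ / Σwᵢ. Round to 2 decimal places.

R1 (z=17.0): ¬clear=1−0.97=0.03, cool=0.73; AND[a·b] → w = 0.0219
R2 (z=82.0): partial=0.07, warm=0.67; AND[a·b] → w = 0.0469
R3 (z=6.4): warm=0.67, clear=0.97; AND[a·b] → w = 0.6499
R4 (z=74.0): cool=0.73, clear=0.97; AND[a·b] → w = 0.7081
R5 (z=74.0): partial=0.07, ¬cool=1−0.73=0.27; AND[a·b] → w = 0.0189
Weighted average = (0.0219·17.0 + 0.0469·82.0 + 0.6499·6.4 + 0.7081·74.0 + 0.0189·74.0) / (0.0219 + 0.0469 + 0.6499 + 0.7081 + 0.0189)
  = 62.1755 / 1.4457 = 43.01

43.01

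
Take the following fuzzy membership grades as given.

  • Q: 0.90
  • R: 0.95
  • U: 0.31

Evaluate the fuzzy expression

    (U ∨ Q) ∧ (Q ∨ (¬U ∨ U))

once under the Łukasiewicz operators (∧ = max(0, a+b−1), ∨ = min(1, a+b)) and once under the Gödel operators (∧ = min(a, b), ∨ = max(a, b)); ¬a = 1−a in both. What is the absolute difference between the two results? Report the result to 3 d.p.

0.100

Under Łukasiewicz:
  U ∨ Q = min(1, a+b) on (0.31, 0.90) = 1.00
  ¬U = 1 − 0.31 = 0.69
  ¬U ∨ U = min(1, a+b) on (0.69, 0.31) = 1.00
  Q ∨ (¬U ∨ U) = min(1, a+b) on (0.90, 1.00) = 1.00
  (U ∨ Q) ∧ (Q ∨ (¬U ∨ U)) = max(0, a+b−1) on (1.00, 1.00) = 1.00
  → value = 1.0000
Under Gödel:
  U ∨ Q = max(a, b) on (0.31, 0.90) = 0.90
  ¬U = 1 − 0.31 = 0.69
  ¬U ∨ U = max(a, b) on (0.69, 0.31) = 0.69
  Q ∨ (¬U ∨ U) = max(a, b) on (0.90, 0.69) = 0.90
  (U ∨ Q) ∧ (Q ∨ (¬U ∨ U)) = min(a, b) on (0.90, 0.90) = 0.90
  → value = 0.9000
|1.0000 − 0.9000| = 0.100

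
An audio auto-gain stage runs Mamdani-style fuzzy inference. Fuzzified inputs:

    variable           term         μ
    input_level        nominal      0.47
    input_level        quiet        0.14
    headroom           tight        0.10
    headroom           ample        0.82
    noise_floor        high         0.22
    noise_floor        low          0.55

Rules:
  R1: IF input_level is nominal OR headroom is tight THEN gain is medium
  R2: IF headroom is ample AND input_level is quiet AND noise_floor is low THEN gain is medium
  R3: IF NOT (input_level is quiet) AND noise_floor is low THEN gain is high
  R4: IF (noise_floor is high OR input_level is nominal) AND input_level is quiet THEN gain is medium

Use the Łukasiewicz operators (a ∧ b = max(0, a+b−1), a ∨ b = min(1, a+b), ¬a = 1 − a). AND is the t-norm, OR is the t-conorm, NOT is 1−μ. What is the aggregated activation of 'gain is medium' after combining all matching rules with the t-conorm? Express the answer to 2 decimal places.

0.57

R1: nominal=0.47, tight=0.10; OR[min(1, a+b)] → w = 0.57
R2: ample=0.82, quiet=0.14, low=0.55; AND[max(0, a+b−1)] → w = 0.00
R3: ¬quiet=1−0.14=0.86, low=0.55; AND[max(0, a+b−1)] → w = 0.41
R4: (high=0.22 OR nominal=0.47) = 0.69; AND[max(0, a+b−1)] with quiet=0.14 → w = 0.00
Rules with consequent 'medium': {R1, R2, R4} → strengths 0.57, 0.00, 0.00
Aggregate via t-conorm [min(1, a+b)]: 0.57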